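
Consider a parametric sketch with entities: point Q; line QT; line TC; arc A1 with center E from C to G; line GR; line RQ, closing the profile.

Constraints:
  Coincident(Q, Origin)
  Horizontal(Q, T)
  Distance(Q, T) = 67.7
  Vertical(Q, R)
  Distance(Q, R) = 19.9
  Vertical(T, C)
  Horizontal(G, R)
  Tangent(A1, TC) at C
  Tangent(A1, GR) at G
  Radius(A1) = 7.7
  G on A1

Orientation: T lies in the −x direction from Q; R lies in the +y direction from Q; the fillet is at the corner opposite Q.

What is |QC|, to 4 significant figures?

68.79

The virtual corner opposite Q is at (-67.70, 19.90). Since A1 is tangent to TC there, EC ⟂ TC and since A1 is tangent to GR there, EG ⟂ GR, with radius 7.7, so the center E sits 7.7 in from both sides at E = (-60.00, 12.20). That places the tangent points at C = (-67.70, 12.20) on TC and G = (-60.00, 19.90) on GR. Then |QC| = |C − Q| = 68.79.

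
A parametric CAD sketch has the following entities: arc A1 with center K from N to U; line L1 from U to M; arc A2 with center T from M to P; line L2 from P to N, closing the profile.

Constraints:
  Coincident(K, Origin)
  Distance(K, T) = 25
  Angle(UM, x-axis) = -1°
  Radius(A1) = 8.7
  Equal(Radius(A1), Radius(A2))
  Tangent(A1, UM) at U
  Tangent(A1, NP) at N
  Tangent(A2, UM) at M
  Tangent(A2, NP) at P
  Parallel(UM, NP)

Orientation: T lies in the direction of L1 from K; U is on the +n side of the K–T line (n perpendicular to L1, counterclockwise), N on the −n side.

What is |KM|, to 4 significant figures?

26.47

Tangency of A1 to both parallel lines with radius 8.7 puts U and N at K ± 8.7·n: U = (0.1518, 8.699), N = (-0.1518, -8.699). Equal radii place M and P the same way about T: M = T + 8.7·n = (25.15, 8.262), P = T − 8.7·n = (24.84, -9.135). Then |KM| = |M − K| = 26.47.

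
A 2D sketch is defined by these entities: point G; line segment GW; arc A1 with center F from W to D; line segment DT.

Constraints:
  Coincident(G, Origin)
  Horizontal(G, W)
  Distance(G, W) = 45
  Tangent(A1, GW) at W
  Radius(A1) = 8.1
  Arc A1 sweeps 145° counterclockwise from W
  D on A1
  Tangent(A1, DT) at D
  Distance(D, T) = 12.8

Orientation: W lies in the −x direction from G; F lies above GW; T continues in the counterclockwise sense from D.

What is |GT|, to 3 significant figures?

55.4

G is at the origin; G and W share the same y with |GW| = 45.0 and W on the −x side, so W = (-45.0, 0.00). A1 meets GW tangentially, so FW is at right angles to GW, so F = W + (0, 8.1) = (-45.0, 8.10). On A1, W sits at bearing -90° from F; a 145° counterclockwise sweep puts D at bearing 55°, so D = F + 8.1·(cos 55°, sin 55°) = (-40.4, 14.7). A1 meets DT tangentially, so FD is at right angles to DT, so DT runs along (−sin 55°, cos 55°); with |DT| = 12.8, T = (-50.8, 22.1). Then |GT| = |T − G| = 55.4.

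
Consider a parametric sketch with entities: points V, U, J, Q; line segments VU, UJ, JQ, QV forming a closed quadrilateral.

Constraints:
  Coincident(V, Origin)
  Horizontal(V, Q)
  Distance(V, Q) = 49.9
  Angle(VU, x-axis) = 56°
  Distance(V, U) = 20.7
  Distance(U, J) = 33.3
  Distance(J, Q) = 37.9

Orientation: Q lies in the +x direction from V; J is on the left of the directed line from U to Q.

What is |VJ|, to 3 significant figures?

53.1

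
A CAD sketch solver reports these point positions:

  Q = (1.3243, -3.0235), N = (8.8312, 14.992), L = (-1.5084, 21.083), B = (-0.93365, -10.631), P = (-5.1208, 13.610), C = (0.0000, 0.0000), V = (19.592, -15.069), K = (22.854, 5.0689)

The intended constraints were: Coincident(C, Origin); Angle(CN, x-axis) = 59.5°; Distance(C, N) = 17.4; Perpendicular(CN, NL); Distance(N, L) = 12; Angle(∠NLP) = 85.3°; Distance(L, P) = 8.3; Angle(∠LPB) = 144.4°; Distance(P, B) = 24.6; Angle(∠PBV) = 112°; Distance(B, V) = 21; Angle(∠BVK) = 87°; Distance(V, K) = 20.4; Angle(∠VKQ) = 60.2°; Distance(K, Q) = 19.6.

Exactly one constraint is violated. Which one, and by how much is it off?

Distance(K, Q) = 19.6 — off by 3.40.

C = (0.00, 0.00) ✓; CN at 59.50° ✓; |CN| = 17.40 ✓; ∠(CN, NL) = 90.00° ✓; |NL| = 12.00 ✓; ∠NLP = 85.30° ✓; |LP| = 8.300 ✓; ∠LPB = 144.4° ✓; |PB| = 24.60 ✓; ∠PBV = 112.0° ✓; |BV| = 21.00 ✓; ∠BVK = 87.00° ✓; |VK| = 20.40 ✓; ∠VKQ = 60.20° ✓; |KQ| = 23.00 ✗.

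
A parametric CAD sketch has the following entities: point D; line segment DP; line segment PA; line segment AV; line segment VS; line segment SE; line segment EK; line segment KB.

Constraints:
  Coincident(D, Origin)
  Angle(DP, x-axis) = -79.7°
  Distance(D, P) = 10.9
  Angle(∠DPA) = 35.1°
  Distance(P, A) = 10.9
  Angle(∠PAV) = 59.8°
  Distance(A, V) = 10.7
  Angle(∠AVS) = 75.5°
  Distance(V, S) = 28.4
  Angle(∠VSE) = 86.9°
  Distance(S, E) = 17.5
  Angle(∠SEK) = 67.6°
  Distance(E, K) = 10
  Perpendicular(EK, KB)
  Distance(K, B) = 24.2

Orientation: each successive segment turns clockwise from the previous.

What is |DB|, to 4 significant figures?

32.01

D is at the origin; DP runs at -79.7° with length 10.9, so P = (1.949, -10.72). ∠DPA = 35.1° gives PA at 135.4° from the x-axis; with |PA| = 10.9, A = (-5.812, -3.071). ∠PAV = 59.8° gives AV at 15.20° from the x-axis; with |AV| = 10.7, V = (4.514, -0.2655). ∠AVS = 75.5° gives VS at -89.30° from the x-axis; with |VS| = 28.4, S = (4.860, -28.66). ∠VSE = 86.9° gives SE at 177.6° from the x-axis; with |SE| = 17.5, E = (-12.62, -27.93). ∠SEK = 67.6° gives EK at 65.20° from the x-axis; with |EK| = 10.0, K = (-8.430, -18.85). EK ⟂ KB, so KB runs at -24.80°; with |KB| = 24.2, B = (13.54, -29.00). Then |DB| = |B − D| = 32.01.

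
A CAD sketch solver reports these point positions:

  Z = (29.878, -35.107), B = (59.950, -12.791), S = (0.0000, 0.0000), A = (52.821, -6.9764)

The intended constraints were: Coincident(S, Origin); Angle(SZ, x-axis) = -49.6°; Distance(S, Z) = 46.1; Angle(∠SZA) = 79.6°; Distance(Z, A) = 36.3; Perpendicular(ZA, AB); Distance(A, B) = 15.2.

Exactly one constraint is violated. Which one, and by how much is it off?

Distance(A, B) = 15.2 — off by 6.00.

S = (0.00, 0.00) ✓; SZ at -49.60° ✓; |SZ| = 46.10 ✓; ∠SZA = 79.60° ✓; |ZA| = 36.30 ✓; ∠(ZA, AB) = 90.00° ✓; |AB| = 9.200 ✗.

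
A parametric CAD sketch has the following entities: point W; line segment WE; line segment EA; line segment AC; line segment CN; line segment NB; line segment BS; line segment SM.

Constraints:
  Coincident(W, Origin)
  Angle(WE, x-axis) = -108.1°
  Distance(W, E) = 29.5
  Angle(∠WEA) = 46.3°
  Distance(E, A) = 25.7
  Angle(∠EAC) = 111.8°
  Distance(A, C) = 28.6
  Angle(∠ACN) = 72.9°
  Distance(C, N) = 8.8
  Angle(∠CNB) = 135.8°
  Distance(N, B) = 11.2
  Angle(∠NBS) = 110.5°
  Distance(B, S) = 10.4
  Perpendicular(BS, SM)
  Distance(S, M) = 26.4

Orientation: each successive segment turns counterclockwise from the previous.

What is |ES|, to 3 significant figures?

24.6

W is at the origin; WE runs at -108.1° with length 29.5, so E = (-9.16, -28.0). ∠WEA = 46.3° gives EA at 25.6° from the x-axis; with |EA| = 25.7, A = (14.0, -16.9). ∠EAC = 111.8° gives AC at 93.8° from the x-axis; with |AC| = 28.6, C = (12.1, 11.6). ∠ACN = 72.9° gives CN at -159° from the x-axis; with |CN| = 8.8, N = (3.90, 8.46). ∠CNB = 135.8° gives NB at -115° from the x-axis; with |NB| = 11.2, B = (-0.820, -1.70). ∠NBS = 110.5° gives BS at -45.4° from the x-axis; with |BS| = 10.4, S = (6.48, -9.10). Then |ES| = |S − E| = 24.6.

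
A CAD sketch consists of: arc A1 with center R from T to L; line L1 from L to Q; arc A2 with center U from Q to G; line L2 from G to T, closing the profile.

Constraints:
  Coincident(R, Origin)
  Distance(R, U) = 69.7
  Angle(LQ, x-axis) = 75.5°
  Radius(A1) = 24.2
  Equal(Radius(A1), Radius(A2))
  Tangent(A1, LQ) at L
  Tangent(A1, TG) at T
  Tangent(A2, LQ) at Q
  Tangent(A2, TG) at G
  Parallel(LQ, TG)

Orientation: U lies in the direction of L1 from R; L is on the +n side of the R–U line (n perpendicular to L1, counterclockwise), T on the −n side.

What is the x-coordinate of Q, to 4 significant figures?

-5.978

The slot axis is L1's direction at 75.5°, so u = (cos 75.5°, sin 75.5°) = (0.2504, 0.9681) and n = (−sin 75.5°, cos 75.5°) = (-0.9681, 0.2504). R is at the origin and U lies 69.7 along u from R, so U = 69.7·u = (17.45, 67.48). Tangency of A1 to both parallel lines with radius 24.2 puts L and T at R ± 24.2·n: L = (-23.43, 6.059), T = (23.43, -6.059). Equal radii place Q and G the same way about U: Q = U + 24.2·n = (-5.978, 73.54), G = U − 24.2·n = (40.88, 61.42). So Q.x = -5.978.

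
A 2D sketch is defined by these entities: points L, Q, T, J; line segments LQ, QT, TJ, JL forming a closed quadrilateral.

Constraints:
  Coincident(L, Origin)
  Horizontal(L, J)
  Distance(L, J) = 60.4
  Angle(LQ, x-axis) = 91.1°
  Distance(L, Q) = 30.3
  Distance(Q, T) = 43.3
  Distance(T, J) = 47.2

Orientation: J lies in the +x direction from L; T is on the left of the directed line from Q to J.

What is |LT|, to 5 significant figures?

59.259

L is at the origin; L and J share the same y with |LJ| = 60.4 and J in +x, so J = (60.4, 0). LQ runs at 91.1° with |LQ| = 30.3, so Q = (-0.58168, 30.294). T is determined by |QT| = 43.3 and |TJ| = 47.2 together: it lies at the intersection of circle(Q, 43.3) and circle(J, 47.2). With |QJ| = 68.092, the foot of the radical line on QJ is 31.454 from Q and the perpendicular offset is √(43.3² − 31.454²) = 29.758. Taking the left-of-QJ solution: T = (40.827, 42.951).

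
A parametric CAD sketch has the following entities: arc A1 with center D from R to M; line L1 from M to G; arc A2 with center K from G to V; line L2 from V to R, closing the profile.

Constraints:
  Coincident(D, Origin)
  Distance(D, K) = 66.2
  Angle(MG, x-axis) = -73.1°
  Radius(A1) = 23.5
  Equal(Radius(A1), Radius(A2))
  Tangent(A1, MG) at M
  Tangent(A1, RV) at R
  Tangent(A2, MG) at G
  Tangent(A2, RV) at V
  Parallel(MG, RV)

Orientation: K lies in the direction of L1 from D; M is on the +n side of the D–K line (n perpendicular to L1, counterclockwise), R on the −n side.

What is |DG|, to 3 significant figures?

70.2

Tangency of A1 to both parallel lines with radius 23.5 puts M and R at D ± 23.5·n: M = (22.5, 6.83), R = (-22.5, -6.83). Equal radii place G and V the same way about K: G = K + 23.5·n = (41.7, -56.5), V = K − 23.5·n = (-3.24, -70.2). Then |DG| = |G − D| = 70.2.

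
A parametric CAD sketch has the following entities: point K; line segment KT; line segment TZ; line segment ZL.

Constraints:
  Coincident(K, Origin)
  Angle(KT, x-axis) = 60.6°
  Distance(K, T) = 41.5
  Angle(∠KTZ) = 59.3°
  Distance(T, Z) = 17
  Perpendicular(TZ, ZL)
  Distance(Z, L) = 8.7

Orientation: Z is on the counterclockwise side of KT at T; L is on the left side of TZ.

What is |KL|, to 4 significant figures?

27.31

∠KTZ = 59.3°, so TZ runs at 60.6° + (180° − 59.3°) = 181.3° from the x-axis; with |TZ| = 17.0, Z = T + 17.0·(cos 181.3°, sin 181.3°) = (3.377, 35.77). The perpendicularity gives ZL at right angles to TZ; with |ZL| = 8.7 on the left of TZ, L = Z + 8.7·(0.02269, -0.9997) = (3.574, 27.07). Then |KL| = |L − K| = 27.31.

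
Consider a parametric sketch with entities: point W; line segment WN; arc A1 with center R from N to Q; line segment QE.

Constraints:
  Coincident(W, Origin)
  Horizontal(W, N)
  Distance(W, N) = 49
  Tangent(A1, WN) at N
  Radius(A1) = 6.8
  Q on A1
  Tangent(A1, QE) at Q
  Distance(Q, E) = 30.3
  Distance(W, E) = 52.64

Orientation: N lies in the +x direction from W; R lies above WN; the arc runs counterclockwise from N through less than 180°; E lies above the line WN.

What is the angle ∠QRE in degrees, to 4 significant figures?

77.35°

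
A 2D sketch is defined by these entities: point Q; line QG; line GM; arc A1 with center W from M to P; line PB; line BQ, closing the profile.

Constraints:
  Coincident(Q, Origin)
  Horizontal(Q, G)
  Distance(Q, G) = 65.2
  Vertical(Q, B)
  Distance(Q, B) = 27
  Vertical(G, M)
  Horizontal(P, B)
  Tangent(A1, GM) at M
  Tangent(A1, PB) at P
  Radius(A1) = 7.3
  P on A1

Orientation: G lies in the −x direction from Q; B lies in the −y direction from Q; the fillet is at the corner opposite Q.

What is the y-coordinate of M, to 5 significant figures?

-19.700

Q is at the origin; Q and G share the same y with |QG| = 65.2 and G on the −x side, so G = (-65.200, 0.0000). QB is vertical with |QB| = 27.0 and B on the −y side, so B = (0.0000, -27.000). The virtual corner opposite Q is at (-65.200, -27.000). The tangent condition forces WM to be normal to GM and tangency of A1 to PB means the radius WP is perpendicular to PB, with radius 7.3, so the center W sits 7.3 in from both sides at W = (-57.900, -19.700). That places the tangent points at M = (-65.200, -19.700) on GM and P = (-57.900, -27.000) on PB. So M.y = -19.700.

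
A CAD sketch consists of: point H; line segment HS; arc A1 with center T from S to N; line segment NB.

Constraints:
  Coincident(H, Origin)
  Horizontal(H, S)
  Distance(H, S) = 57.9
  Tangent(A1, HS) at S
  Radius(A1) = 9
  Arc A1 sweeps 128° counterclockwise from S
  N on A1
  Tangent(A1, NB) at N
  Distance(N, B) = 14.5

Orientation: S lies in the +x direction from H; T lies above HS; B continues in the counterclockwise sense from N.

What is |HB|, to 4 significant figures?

61.79

H is at the origin; H and S share the same y with |HS| = 57.9 and S on the +x side, so S = (57.90, 0.000). Tangency of A1 to HS means the radius TS is perpendicular to HS, so T = S + (0, 9) = (57.90, 9.000). On A1, S sits at bearing -90° from T; a 128° counterclockwise sweep puts N at bearing 38°, so N = T + 9.0·(cos 38°, sin 38°) = (64.99, 14.54). A1 meets NB tangentially, so TN is at right angles to NB, so NB runs along (−sin 38°, cos 38°); with |NB| = 14.5, B = (56.07, 25.97). Then |HB| = |B − H| = 61.79.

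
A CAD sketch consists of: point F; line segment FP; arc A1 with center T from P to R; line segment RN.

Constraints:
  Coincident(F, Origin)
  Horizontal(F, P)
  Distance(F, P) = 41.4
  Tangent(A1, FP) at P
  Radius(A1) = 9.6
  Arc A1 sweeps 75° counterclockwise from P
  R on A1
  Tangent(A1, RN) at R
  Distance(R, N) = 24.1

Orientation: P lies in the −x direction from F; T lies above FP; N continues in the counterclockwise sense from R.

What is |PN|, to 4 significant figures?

34.12

F is at the origin; FP is horizontal with |FP| = 41.4 and P on the −x side, so P = (-41.40, 0.000). The tangent condition forces TP to be normal to FP, so T = P + (0, 9.6) = (-41.40, 9.600). On A1, P sits at bearing -90° from T; a 75° counterclockwise sweep puts R at bearing -15°, so R = T + 9.6·(cos -15°, sin -15°) = (-32.13, 7.115). Tangency of A1 to RN means the radius TR is perpendicular to RN, so RN runs along (−sin -15°, cos -15°); with |RN| = 24.1, N = (-25.89, 30.39). Then |PN| = |N − P| = 34.12.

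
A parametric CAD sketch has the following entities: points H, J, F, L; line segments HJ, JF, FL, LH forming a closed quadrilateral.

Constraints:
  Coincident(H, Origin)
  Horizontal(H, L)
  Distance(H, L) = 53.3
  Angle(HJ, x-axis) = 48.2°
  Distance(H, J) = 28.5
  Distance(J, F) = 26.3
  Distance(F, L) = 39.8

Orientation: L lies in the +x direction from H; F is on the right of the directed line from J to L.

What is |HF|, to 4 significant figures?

14.48

Checks: |JF| = 26.30 ✓; |FL| = 39.80 ✓.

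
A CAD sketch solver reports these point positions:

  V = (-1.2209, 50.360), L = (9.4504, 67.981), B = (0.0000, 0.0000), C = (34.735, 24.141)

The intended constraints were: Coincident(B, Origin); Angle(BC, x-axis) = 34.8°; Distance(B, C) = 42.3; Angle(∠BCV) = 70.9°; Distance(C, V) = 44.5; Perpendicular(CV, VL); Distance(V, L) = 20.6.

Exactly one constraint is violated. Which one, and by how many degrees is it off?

Perpendicular(CV, VL) — off by 4.90°.

B = (0.00, 0.00) ✓; BC at 34.80° ✓; |BC| = 42.30 ✓; ∠BCV = 70.90° ✓; |CV| = 44.50 ✓; ∠(CV, VL) = 85.10° ✗; |VL| = 20.60 ✓.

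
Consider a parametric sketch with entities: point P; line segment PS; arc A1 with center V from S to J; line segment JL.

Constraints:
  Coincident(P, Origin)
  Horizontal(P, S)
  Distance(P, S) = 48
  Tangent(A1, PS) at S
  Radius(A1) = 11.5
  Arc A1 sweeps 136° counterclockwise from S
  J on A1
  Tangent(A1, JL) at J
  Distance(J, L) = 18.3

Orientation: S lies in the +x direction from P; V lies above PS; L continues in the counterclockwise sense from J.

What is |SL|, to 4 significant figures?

32.89

P is at the origin; PS is horizontal with |PS| = 48.0 and S on the +x side, so S = (48.00, 0.000). Tangency of A1 to PS means the radius VS is perpendicular to PS, so V = S + (0, 11.5) = (48.00, 11.50). On A1, S sits at bearing -90° from V; a 136° counterclockwise sweep puts J at bearing 46°, so J = V + 11.5·(cos 46°, sin 46°) = (55.99, 19.77). A1 meets JL tangentially, so VJ is at right angles to JL, so JL runs along (−sin 46°, cos 46°); with |JL| = 18.3, L = (42.82, 32.48). Then |SL| = |L − S| = 32.89.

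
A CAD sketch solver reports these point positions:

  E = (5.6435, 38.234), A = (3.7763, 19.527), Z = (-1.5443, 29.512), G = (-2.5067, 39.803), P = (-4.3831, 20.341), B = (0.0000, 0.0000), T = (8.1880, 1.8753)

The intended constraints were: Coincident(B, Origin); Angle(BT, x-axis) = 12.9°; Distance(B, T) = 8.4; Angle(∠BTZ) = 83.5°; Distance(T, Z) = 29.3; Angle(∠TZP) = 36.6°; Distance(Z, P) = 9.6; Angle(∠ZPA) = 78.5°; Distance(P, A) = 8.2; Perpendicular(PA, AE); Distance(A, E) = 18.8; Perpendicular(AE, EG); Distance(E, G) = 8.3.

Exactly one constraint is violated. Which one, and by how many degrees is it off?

Perpendicular(AE, EG) — off by 5.20°.

B = (0.00, 0.00) ✓; BT at 12.90° ✓; |BT| = 8.400 ✓; ∠BTZ = 83.50° ✓; |TZ| = 29.30 ✓; ∠TZP = 36.60° ✓; |ZP| = 9.600 ✓; ∠ZPA = 78.50° ✓; |PA| = 8.200 ✓; ∠(PA, AE) = 90.00° ✓; |AE| = 18.80 ✓; ∠(AE, EG) = 84.80° ✗; |EG| = 8.300 ✓.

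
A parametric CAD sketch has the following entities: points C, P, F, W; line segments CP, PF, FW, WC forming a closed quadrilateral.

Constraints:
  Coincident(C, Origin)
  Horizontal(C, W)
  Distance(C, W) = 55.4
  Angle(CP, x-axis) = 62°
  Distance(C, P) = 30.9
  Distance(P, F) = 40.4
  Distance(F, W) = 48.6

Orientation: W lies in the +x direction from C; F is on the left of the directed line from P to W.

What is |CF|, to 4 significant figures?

68.78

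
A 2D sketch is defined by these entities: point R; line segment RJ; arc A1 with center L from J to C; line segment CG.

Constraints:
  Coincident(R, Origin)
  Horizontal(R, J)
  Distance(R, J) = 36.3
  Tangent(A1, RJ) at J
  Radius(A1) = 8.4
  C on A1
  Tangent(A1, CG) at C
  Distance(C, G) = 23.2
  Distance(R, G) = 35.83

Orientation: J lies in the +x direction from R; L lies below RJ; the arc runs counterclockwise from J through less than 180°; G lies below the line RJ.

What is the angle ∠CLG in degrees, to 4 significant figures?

70.10°

Checks: R = (0.00, 0.00) ✓; |LC| = 8.400 ✓; ∠(LC, CG) = 90.00° ✓; |CG| = 23.20 ✓; |RG| = 35.83 ✓.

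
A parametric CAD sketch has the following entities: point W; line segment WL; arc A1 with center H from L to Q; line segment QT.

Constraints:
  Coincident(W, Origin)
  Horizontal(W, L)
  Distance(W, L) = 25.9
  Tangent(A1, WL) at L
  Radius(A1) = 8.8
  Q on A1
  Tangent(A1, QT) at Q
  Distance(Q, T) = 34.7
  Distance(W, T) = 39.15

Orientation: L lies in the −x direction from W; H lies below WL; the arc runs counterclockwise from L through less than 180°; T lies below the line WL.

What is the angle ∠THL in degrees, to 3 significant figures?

147°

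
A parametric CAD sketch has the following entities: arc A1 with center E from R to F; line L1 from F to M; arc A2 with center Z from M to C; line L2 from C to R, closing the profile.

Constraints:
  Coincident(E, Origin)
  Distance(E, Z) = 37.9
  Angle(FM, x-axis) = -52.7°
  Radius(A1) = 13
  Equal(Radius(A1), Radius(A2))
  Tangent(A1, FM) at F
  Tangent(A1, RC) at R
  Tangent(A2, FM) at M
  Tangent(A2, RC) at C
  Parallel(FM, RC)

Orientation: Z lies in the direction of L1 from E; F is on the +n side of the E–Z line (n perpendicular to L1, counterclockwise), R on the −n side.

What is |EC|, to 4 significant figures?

40.07

The slot axis is L1's direction at -52.7°, so u = (cos -52.7°, sin -52.7°) = (0.6060, -0.7955) and n = (−sin -52.7°, cos -52.7°) = (0.7955, 0.6060). E is at the origin and Z lies 37.9 along u from E, so Z = 37.9·u = (22.97, -30.15). Tangency of A1 to both parallel lines with radius 13.0 puts F and R at E ± 13.0·n: F = (10.34, 7.878), R = (-10.34, -7.878). Equal radii place M and C the same way about Z: M = Z + 13.0·n = (33.31, -22.27), C = Z − 13.0·n = (12.63, -38.03). Then |EC| = |C − E| = 40.07.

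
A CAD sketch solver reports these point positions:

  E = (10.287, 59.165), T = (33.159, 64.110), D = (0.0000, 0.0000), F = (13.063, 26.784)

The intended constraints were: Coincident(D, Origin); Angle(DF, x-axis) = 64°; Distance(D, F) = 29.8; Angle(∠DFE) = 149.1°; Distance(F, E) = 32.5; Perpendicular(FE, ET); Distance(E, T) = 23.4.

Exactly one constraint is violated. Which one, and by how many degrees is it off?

Perpendicular(FE, ET) — off by 7.30°.

D = (0.00, 0.00) ✓; DF at 64.00° ✓; |DF| = 29.80 ✓; ∠DFE = 149.1° ✓; |FE| = 32.50 ✓; ∠(FE, ET) = 82.70° ✗; |ET| = 23.40 ✓.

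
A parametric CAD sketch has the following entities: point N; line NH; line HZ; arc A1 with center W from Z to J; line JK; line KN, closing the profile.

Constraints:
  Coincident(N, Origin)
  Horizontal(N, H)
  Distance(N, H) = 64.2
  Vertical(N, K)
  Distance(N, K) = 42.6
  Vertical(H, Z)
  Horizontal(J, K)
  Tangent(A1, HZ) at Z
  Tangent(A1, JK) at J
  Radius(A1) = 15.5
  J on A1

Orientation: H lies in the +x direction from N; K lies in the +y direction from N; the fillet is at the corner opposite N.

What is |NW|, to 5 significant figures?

55.732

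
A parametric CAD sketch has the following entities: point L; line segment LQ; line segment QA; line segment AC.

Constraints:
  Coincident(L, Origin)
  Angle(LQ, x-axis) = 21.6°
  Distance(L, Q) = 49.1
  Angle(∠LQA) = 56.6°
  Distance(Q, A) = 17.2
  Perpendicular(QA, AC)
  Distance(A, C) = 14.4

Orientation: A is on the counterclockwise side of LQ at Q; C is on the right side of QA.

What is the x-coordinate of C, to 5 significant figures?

39.822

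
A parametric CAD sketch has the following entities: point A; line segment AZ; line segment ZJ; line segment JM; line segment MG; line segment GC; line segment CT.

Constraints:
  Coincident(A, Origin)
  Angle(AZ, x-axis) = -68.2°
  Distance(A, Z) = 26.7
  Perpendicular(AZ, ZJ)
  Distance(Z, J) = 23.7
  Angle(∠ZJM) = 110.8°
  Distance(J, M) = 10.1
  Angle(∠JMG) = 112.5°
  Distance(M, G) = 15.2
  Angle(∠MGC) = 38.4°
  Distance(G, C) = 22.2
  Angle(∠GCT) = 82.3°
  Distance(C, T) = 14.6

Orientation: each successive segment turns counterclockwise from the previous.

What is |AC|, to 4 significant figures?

34.74

A is at the origin; AZ runs at -68.2° with length 26.7, so Z = (9.916, -24.79). The perpendicularity gives ZJ at right angles to AZ, so ZJ runs at 21.80°; with |ZJ| = 23.7, J = (31.92, -15.99). ∠ZJM = 110.8° gives JM at 91.00° from the x-axis; with |JM| = 10.1, M = (31.74, -5.891). ∠JMG = 112.5° gives MG at 158.5° from the x-axis; with |MG| = 15.2, G = (17.60, -0.3199). ∠MGC = 38.4° gives GC at -59.90° from the x-axis; with |GC| = 22.2, C = (28.74, -19.53). Then |AC| = |C − A| = 34.74.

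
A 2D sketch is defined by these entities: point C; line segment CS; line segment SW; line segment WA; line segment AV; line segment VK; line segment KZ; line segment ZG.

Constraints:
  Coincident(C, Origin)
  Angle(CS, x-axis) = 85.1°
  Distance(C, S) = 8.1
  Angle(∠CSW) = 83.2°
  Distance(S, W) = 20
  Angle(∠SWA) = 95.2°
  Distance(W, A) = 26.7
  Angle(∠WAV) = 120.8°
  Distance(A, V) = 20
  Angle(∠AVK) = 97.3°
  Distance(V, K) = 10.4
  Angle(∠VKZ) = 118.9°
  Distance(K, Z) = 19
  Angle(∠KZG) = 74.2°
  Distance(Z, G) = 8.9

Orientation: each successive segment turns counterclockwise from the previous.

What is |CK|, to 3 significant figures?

22.8

C is at the origin; CS runs at 85.1° with length 8.1, so S = (0.692, 8.07). ∠CSW = 83.2° gives SW at -178° from the x-axis; with |SW| = 20.0, W = (-19.3, 7.41). ∠SWA = 95.2° gives WA at -93.3° from the x-axis; with |WA| = 26.7, A = (-20.8, -19.2). ∠WAV = 120.8° gives AV at -34.1° from the x-axis; with |AV| = 20.0, V = (-4.27, -30.5). ∠AVK = 97.3° gives VK at 48.6° from the x-axis; with |VK| = 10.4, K = (2.60, -22.7). Then |CK| = |K − C| = 22.8.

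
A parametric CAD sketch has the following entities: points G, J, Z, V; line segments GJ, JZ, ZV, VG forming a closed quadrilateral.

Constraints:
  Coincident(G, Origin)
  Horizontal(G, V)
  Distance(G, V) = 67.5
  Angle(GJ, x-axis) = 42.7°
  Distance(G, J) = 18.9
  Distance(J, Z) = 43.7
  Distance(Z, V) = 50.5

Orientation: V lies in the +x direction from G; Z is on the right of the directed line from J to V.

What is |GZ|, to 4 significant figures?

39.18

Checks: |JZ| = 43.70 ✓; |ZV| = 50.50 ✓.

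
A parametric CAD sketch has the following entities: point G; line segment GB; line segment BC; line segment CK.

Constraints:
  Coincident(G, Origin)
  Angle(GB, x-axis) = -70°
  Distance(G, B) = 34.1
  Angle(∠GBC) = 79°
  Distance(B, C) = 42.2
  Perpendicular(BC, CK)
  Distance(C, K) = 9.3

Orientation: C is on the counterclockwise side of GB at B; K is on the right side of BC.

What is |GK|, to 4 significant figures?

55.71

∠GBC = 79.0°, so BC runs at -70.0° + (180° − 79.0°) = 31.00° from the x-axis; with |BC| = 42.2, C = B + 42.2·(cos 31.00°, sin 31.00°) = (47.84, -10.31). BC is perpendicular to CK; with |CK| = 9.3 on the right of BC, K = C + 9.3·(0.5150, -0.8572) = (52.63, -18.28). Then |GK| = |K − G| = 55.71.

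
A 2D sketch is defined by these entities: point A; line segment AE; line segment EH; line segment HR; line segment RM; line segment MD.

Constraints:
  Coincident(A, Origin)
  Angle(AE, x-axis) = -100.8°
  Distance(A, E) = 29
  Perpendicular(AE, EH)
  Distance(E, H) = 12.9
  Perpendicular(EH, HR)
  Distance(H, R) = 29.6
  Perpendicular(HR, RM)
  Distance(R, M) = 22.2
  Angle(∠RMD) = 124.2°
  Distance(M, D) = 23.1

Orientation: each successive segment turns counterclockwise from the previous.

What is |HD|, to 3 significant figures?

36.7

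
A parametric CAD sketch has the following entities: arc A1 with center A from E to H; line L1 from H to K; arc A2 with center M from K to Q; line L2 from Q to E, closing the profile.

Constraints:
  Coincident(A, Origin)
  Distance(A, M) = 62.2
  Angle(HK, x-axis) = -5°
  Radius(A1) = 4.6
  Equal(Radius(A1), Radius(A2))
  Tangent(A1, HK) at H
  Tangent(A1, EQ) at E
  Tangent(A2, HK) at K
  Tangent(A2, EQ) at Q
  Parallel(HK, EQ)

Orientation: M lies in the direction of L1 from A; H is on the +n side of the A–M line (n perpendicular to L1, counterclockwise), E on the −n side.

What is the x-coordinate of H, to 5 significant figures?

0.40092

A is at the origin and M lies 62.2 along u from A, so M = 62.2·u = (61.963, -5.4211). Tangency of A1 to both parallel lines with radius 4.6 puts H and E at A ± 4.6·n: H = (0.40092, 4.5825), E = (-0.40092, -4.5825). So H.x = 0.40092.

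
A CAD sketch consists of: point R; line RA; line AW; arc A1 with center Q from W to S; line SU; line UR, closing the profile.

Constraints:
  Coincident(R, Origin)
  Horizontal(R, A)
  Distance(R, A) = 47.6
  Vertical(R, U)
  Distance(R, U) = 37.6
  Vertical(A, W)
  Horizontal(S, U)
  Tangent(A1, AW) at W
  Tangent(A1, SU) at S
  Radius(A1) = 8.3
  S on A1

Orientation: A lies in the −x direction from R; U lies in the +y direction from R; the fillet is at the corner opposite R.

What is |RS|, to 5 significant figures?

54.390

R is at the origin; RA is horizontal with |RA| = 47.6 and A on the −x side, so A = (-47.600, 0.0000). R and U share the same x with |RU| = 37.6 and U on the +y side, so U = (0.0000, 37.600). The virtual corner opposite R is at (-47.600, 37.600). The tangent condition forces QW to be normal to AW and the tangent condition forces QS to be normal to SU, with radius 8.3, so the center Q sits 8.3 in from both sides at Q = (-39.300, 29.300). That places the tangent points at W = (-47.600, 29.300) on AW and S = (-39.300, 37.600) on SU. Then |RS| = |S − R| = 54.390.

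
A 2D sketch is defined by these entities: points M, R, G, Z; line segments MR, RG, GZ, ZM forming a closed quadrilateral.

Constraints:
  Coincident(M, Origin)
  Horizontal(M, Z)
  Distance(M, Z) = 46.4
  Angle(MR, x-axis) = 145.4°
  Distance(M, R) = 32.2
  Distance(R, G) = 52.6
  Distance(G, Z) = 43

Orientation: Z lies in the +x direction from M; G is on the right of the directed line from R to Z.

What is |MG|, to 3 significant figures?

22.5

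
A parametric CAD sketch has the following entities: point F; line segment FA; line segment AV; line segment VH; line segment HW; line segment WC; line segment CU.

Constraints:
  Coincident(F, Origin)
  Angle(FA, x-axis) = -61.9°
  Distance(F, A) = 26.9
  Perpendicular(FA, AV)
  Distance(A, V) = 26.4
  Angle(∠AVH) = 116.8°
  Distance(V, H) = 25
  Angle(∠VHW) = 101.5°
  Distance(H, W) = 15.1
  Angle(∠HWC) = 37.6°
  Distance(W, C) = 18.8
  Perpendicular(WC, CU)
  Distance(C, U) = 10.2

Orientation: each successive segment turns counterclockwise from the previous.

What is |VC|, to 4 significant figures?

14.02

∠VHW = 101.5° gives HW at 169.8° from the x-axis; with |HW| = 15.1, W = (20.53, 16.37). ∠HWC = 37.6° gives WC at -47.80° from the x-axis; with |WC| = 18.8, C = (33.16, 2.446). Then |VC| = |C − V| = 14.02.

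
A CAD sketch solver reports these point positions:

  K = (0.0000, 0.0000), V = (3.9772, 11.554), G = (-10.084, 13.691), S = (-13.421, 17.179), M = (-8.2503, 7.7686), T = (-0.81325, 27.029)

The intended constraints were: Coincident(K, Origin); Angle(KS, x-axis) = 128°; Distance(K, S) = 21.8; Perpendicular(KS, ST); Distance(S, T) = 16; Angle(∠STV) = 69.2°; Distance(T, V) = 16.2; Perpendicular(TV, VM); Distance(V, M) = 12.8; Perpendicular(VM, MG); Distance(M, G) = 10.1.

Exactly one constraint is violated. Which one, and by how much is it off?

Distance(M, G) = 10.1 — off by 3.90.

K = (0.00, 0.00) ✓; KS at 128.0° ✓; |KS| = 21.80 ✓; ∠(KS, ST) = 90.00° ✓; |ST| = 16.00 ✓; ∠STV = 69.20° ✓; |TV| = 16.20 ✓; ∠(TV, VM) = 90.00° ✓; |VM| = 12.80 ✓; ∠(VM, MG) = 90.00° ✓; |MG| = 6.200 ✗.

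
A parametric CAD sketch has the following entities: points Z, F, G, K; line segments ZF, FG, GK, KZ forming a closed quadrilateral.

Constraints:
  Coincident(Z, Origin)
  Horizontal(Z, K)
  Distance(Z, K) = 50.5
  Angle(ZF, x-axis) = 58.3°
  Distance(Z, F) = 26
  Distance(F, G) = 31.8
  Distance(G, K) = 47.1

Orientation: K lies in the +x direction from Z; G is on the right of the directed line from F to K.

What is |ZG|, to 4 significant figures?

9.190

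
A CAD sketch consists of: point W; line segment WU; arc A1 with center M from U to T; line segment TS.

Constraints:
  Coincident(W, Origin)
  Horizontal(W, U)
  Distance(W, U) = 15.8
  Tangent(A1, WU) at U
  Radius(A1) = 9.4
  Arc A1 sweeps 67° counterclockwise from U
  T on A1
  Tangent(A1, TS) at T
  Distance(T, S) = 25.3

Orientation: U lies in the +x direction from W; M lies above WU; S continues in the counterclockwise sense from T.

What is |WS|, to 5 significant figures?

44.956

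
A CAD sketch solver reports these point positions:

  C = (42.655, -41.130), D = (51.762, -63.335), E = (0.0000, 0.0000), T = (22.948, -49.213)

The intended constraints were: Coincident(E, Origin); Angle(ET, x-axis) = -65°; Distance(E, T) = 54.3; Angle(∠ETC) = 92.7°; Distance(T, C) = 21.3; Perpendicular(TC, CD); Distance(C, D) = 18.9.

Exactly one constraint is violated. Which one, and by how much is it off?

Distance(C, D) = 18.9 — off by 5.10.

E = (0.00, 0.00) ✓; ET at -65.00° ✓; |ET| = 54.30 ✓; ∠ETC = 92.70° ✓; |TC| = 21.30 ✓; ∠(TC, CD) = 90.00° ✓; |CD| = 24.00 ✗.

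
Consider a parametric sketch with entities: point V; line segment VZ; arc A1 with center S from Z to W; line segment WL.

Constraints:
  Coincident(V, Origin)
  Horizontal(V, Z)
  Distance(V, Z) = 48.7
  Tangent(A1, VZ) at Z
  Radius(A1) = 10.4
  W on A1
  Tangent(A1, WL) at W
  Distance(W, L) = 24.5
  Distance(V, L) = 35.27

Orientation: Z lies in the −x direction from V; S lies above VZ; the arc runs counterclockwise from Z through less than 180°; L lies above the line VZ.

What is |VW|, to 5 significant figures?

40.535

V is at the origin; VZ is horizontal with |VZ| = 48.7 and Z on the −x side, so Z = (-48.700, 0.0000). Since A1 is tangent to VZ there, SZ ⟂ VZ, so S = Z + (0, 10.4) = (-48.700, 10.400). Since SW ⟂ WL (tangency), |SL| = √(10.4² + 24.5²) = 26.616 regardless of where W sits on A1. So L lies on both circle(V, 35.27) and circle(S, 26.616); the above-VZ intersection is L = (-25.830, 24.016). W is the foot of the tangent from L: W = (-40.311, 4.2532).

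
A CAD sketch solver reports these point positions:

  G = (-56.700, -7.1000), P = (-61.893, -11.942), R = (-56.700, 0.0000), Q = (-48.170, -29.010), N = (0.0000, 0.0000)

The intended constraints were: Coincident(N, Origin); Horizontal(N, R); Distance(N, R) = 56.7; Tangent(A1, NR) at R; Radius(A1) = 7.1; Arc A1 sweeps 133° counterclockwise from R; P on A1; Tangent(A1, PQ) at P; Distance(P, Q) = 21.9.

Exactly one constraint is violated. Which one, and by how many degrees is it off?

Tangent(A1, PQ) at P — off by 4.20°.

N = (0.00, 0.00) ✓; N.y = 0.00, R.y = 0.00 ✓; |NR| = 56.70 ✓; ∠(GR, RN) = 90.00° ✓; |GR| = 7.100 ✓; bearing(G→P) − bearing(G→R) = 133.0° ✓; |GP| = 7.100 ✓; ∠(GP, PQ) = 94.20° ✗; |PQ| = 21.90 ✓.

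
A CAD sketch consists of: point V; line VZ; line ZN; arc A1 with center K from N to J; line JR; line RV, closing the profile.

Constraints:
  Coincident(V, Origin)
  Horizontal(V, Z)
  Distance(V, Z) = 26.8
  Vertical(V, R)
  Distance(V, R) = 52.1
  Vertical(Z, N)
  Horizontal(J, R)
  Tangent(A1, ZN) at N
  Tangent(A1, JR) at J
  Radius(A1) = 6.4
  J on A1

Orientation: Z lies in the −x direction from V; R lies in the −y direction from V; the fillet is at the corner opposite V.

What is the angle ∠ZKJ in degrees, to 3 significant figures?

172°

V is at the origin; V and Z share the same y with |VZ| = 26.8 and Z on the −x side, so Z = (-26.8, 0.00). V and R share the same x with |VR| = 52.1 and R on the −y side, so R = (0.00, -52.1). The virtual corner opposite V is at (-26.8, -52.1). A1 meets ZN tangentially, so KN is at right angles to ZN and since A1 is tangent to JR there, KJ ⟂ JR, with radius 6.4, so the center K sits 6.4 in from both sides at K = (-20.4, -45.7). That places the tangent points at N = (-26.8, -45.7) on ZN and J = (-20.4, -52.1) on JR. Then cos ∠ZKJ = KZ·KJ / (|KZ||KJ|), giving 172°.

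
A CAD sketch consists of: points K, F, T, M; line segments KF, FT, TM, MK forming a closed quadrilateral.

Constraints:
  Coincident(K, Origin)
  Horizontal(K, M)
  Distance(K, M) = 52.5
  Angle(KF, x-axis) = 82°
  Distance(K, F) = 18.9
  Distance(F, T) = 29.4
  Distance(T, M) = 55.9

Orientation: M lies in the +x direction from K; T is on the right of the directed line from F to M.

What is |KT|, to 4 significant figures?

10.53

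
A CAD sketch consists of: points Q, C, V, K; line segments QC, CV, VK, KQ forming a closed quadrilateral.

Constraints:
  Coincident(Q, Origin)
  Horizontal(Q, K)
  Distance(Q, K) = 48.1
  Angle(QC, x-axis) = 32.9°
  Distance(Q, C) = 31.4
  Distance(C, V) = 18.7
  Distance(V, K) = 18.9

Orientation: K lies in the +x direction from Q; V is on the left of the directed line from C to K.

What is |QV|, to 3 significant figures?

48.7

Checks: |CV| = 18.70 ✓; |VK| = 18.90 ✓.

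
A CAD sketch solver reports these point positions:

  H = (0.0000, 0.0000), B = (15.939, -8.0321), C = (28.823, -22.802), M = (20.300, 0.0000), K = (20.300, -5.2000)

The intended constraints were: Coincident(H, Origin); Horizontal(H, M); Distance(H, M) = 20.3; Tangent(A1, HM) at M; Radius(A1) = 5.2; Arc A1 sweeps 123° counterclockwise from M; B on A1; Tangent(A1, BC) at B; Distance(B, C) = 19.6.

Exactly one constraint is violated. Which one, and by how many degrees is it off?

Tangent(A1, BC) at B — off by 8.10°.

H = (0.00, 0.00) ✓; H.y = 0.00, M.y = 0.00 ✓; |HM| = 20.30 ✓; ∠(KM, MH) = 90.00° ✓; |KM| = 5.200 ✓; bearing(K→B) − bearing(K→M) = 123.0° ✓; |KB| = 5.200 ✓; ∠(KB, BC) = 81.90° ✗; |BC| = 19.60 ✓.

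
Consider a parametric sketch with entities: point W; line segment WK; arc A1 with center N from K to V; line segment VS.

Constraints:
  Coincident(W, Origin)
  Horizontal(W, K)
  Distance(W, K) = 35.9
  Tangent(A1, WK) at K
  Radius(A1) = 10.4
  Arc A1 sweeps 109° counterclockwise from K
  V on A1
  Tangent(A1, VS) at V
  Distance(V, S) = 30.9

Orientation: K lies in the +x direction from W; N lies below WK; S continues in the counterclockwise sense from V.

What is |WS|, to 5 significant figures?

56.164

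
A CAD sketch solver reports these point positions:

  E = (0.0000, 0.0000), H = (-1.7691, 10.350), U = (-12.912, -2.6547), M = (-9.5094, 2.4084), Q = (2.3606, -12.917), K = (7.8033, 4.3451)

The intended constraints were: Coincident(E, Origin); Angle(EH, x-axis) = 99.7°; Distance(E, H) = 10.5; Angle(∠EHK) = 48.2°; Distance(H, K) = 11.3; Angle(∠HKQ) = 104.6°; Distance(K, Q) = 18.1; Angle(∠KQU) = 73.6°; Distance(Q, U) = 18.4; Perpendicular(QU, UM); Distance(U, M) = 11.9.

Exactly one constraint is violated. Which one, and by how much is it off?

Distance(U, M) = 11.9 — off by 5.80.

E = (0.00, 0.00) ✓; EH at 99.70° ✓; |EH| = 10.50 ✓; ∠EHK = 48.20° ✓; |HK| = 11.30 ✓; ∠HKQ = 104.6° ✓; |KQ| = 18.10 ✓; ∠KQU = 73.60° ✓; |QU| = 18.40 ✓; ∠(QU, UM) = 90.00° ✓; |UM| = 6.100 ✗.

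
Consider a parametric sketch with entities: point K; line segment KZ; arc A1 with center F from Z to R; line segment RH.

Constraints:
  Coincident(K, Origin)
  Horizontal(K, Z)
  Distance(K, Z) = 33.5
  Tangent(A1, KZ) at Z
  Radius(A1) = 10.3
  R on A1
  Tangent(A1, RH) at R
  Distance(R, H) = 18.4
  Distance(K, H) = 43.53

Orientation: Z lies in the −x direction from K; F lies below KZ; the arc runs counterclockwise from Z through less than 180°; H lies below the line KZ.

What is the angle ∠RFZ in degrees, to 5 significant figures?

127.70°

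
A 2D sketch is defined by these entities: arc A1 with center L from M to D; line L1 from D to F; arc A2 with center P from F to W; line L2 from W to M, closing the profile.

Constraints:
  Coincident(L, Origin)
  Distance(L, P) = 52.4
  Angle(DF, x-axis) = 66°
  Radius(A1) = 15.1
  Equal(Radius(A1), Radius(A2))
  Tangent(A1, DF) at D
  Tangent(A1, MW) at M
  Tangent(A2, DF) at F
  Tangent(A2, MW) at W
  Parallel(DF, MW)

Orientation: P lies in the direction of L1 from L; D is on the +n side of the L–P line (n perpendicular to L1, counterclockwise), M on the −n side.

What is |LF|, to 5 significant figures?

54.532

The slot axis is L1's direction at 66.0°, so u = (cos 66.0°, sin 66.0°) = (0.40674, 0.91355) and n = (−sin 66.0°, cos 66.0°) = (-0.91355, 0.40674). L is at the origin and P lies 52.4 along u from L, so P = 52.4·u = (21.313, 47.870). Tangency of A1 to both parallel lines with radius 15.1 puts D and M at L ± 15.1·n: D = (-13.795, 6.1417), M = (13.795, -6.1417). Equal radii place F and W the same way about P: F = P + 15.1·n = (7.5185, 54.012), W = P − 15.1·n = (35.108, 41.728). Then |LF| = |F − L| = 54.532.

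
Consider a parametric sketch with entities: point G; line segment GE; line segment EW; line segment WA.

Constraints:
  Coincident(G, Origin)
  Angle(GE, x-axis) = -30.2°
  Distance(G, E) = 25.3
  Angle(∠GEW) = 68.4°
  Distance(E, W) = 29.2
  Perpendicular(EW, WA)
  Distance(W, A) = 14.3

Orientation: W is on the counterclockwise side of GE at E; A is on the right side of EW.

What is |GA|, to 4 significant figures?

42.73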